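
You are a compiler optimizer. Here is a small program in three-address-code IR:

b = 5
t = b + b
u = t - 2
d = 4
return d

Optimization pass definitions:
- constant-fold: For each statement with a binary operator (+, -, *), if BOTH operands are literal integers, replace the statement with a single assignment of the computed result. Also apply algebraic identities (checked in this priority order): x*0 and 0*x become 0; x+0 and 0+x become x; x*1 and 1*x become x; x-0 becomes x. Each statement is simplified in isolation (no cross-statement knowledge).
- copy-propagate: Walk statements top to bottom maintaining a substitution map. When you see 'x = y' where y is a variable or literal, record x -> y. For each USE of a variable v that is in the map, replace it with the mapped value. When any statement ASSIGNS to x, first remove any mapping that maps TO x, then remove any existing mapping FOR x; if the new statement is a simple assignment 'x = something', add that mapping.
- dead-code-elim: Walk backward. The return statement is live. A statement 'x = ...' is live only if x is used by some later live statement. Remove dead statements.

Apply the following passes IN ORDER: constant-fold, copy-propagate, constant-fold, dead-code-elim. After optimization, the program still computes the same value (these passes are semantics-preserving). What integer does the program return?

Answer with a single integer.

Answer: 4

Derivation:
Initial IR:
  b = 5
  t = b + b
  u = t - 2
  d = 4
  return d
After constant-fold (5 stmts):
  b = 5
  t = b + b
  u = t - 2
  d = 4
  return d
After copy-propagate (5 stmts):
  b = 5
  t = 5 + 5
  u = t - 2
  d = 4
  return 4
After constant-fold (5 stmts):
  b = 5
  t = 10
  u = t - 2
  d = 4
  return 4
After dead-code-elim (1 stmts):
  return 4
Evaluate:
  b = 5  =>  b = 5
  t = b + b  =>  t = 10
  u = t - 2  =>  u = 8
  d = 4  =>  d = 4
  return d = 4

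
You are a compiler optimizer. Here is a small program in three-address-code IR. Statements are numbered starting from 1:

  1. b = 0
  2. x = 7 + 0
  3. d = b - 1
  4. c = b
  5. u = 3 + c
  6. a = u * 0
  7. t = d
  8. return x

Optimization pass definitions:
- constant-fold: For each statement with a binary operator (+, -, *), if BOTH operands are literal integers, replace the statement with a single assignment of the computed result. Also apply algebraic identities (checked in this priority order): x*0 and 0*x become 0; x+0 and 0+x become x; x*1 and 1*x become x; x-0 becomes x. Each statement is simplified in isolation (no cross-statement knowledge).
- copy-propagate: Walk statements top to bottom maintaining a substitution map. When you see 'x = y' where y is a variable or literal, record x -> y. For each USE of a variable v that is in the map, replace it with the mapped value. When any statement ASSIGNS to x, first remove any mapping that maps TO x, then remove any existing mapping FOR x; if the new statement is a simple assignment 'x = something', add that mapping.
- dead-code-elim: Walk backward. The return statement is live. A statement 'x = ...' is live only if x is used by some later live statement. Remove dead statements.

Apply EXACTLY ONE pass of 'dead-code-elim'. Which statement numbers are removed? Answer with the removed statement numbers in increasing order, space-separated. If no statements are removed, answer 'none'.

Backward liveness scan:
Stmt 1 'b = 0': DEAD (b not in live set [])
Stmt 2 'x = 7 + 0': KEEP (x is live); live-in = []
Stmt 3 'd = b - 1': DEAD (d not in live set ['x'])
Stmt 4 'c = b': DEAD (c not in live set ['x'])
Stmt 5 'u = 3 + c': DEAD (u not in live set ['x'])
Stmt 6 'a = u * 0': DEAD (a not in live set ['x'])
Stmt 7 't = d': DEAD (t not in live set ['x'])
Stmt 8 'return x': KEEP (return); live-in = ['x']
Removed statement numbers: [1, 3, 4, 5, 6, 7]
Surviving IR:
  x = 7 + 0
  return x

Answer: 1 3 4 5 6 7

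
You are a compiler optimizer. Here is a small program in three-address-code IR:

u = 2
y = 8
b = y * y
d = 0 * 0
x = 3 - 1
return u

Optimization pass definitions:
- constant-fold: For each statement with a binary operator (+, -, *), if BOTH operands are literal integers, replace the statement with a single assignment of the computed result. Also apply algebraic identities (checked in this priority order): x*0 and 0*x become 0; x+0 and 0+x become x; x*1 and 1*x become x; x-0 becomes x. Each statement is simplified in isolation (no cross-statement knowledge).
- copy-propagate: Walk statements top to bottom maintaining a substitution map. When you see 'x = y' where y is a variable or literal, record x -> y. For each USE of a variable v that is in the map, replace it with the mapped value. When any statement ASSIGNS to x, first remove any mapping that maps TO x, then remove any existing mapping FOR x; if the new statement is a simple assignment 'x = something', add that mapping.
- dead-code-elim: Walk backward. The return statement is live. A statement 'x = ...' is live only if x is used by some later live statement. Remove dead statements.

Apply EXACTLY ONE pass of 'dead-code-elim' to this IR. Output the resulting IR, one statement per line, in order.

Applying dead-code-elim statement-by-statement:
  [6] return u  -> KEEP (return); live=['u']
  [5] x = 3 - 1  -> DEAD (x not live)
  [4] d = 0 * 0  -> DEAD (d not live)
  [3] b = y * y  -> DEAD (b not live)
  [2] y = 8  -> DEAD (y not live)
  [1] u = 2  -> KEEP; live=[]
Result (2 stmts):
  u = 2
  return u

Answer: u = 2
return u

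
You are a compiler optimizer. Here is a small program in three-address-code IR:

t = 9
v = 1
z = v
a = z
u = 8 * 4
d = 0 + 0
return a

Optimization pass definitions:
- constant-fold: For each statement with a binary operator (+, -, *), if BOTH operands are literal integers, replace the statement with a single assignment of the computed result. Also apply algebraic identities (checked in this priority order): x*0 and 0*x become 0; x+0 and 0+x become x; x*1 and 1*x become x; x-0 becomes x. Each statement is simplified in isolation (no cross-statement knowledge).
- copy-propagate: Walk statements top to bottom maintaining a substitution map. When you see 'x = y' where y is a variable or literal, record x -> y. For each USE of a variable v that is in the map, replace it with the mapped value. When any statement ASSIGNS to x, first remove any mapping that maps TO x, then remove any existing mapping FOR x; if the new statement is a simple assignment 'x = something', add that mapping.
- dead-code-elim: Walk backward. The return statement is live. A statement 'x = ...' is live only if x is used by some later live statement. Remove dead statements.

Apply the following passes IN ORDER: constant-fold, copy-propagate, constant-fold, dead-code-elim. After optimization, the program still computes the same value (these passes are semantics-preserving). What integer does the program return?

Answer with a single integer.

Initial IR:
  t = 9
  v = 1
  z = v
  a = z
  u = 8 * 4
  d = 0 + 0
  return a
After constant-fold (7 stmts):
  t = 9
  v = 1
  z = v
  a = z
  u = 32
  d = 0
  return a
After copy-propagate (7 stmts):
  t = 9
  v = 1
  z = 1
  a = 1
  u = 32
  d = 0
  return 1
After constant-fold (7 stmts):
  t = 9
  v = 1
  z = 1
  a = 1
  u = 32
  d = 0
  return 1
After dead-code-elim (1 stmts):
  return 1
Evaluate:
  t = 9  =>  t = 9
  v = 1  =>  v = 1
  z = v  =>  z = 1
  a = z  =>  a = 1
  u = 8 * 4  =>  u = 32
  d = 0 + 0  =>  d = 0
  return a = 1

Answer: 1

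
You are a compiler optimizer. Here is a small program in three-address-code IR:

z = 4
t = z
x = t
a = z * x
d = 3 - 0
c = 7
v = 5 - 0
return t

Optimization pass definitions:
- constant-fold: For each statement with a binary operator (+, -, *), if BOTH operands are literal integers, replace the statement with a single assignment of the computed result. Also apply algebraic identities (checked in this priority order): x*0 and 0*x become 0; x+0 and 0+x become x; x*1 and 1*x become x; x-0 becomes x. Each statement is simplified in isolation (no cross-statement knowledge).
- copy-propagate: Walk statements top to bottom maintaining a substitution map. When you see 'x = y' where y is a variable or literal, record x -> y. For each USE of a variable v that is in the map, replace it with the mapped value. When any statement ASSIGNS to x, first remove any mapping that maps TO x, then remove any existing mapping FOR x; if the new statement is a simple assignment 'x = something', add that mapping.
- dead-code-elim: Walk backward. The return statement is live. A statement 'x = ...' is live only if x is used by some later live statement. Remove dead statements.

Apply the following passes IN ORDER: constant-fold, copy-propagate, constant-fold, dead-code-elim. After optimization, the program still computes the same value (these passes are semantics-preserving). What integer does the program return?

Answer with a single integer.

Initial IR:
  z = 4
  t = z
  x = t
  a = z * x
  d = 3 - 0
  c = 7
  v = 5 - 0
  return t
After constant-fold (8 stmts):
  z = 4
  t = z
  x = t
  a = z * x
  d = 3
  c = 7
  v = 5
  return t
After copy-propagate (8 stmts):
  z = 4
  t = 4
  x = 4
  a = 4 * 4
  d = 3
  c = 7
  v = 5
  return 4
After constant-fold (8 stmts):
  z = 4
  t = 4
  x = 4
  a = 16
  d = 3
  c = 7
  v = 5
  return 4
After dead-code-elim (1 stmts):
  return 4
Evaluate:
  z = 4  =>  z = 4
  t = z  =>  t = 4
  x = t  =>  x = 4
  a = z * x  =>  a = 16
  d = 3 - 0  =>  d = 3
  c = 7  =>  c = 7
  v = 5 - 0  =>  v = 5
  return t = 4

Answer: 4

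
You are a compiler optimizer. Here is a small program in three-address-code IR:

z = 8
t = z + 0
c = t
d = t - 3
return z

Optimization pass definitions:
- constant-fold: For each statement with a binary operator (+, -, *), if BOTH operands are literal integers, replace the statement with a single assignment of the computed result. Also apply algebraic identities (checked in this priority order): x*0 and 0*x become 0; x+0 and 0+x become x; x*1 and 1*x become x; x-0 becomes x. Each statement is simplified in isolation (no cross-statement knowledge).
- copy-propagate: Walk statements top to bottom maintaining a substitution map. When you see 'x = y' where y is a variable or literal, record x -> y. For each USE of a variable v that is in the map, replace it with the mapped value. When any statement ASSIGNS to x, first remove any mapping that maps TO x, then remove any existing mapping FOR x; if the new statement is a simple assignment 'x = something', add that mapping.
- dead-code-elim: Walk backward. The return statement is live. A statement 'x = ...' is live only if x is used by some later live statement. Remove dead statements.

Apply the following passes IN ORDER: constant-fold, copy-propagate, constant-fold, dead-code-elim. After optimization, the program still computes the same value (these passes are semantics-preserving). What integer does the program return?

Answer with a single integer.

Initial IR:
  z = 8
  t = z + 0
  c = t
  d = t - 3
  return z
After constant-fold (5 stmts):
  z = 8
  t = z
  c = t
  d = t - 3
  return z
After copy-propagate (5 stmts):
  z = 8
  t = 8
  c = 8
  d = 8 - 3
  return 8
After constant-fold (5 stmts):
  z = 8
  t = 8
  c = 8
  d = 5
  return 8
After dead-code-elim (1 stmts):
  return 8
Evaluate:
  z = 8  =>  z = 8
  t = z + 0  =>  t = 8
  c = t  =>  c = 8
  d = t - 3  =>  d = 5
  return z = 8

Answer: 8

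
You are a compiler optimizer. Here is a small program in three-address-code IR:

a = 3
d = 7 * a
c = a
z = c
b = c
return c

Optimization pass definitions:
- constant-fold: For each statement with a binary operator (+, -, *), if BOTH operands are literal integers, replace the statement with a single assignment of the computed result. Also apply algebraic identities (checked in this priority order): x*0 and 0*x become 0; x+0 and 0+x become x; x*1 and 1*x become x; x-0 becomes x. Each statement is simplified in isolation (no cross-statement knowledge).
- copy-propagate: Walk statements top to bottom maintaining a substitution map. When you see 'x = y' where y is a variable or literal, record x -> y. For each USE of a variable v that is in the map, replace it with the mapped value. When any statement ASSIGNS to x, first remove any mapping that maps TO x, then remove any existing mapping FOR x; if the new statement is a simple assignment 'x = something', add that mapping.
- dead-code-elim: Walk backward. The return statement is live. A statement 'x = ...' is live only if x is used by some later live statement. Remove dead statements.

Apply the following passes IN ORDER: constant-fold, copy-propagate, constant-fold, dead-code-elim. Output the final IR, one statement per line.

Answer: return 3

Derivation:
Initial IR:
  a = 3
  d = 7 * a
  c = a
  z = c
  b = c
  return c
After constant-fold (6 stmts):
  a = 3
  d = 7 * a
  c = a
  z = c
  b = c
  return c
After copy-propagate (6 stmts):
  a = 3
  d = 7 * 3
  c = 3
  z = 3
  b = 3
  return 3
After constant-fold (6 stmts):
  a = 3
  d = 21
  c = 3
  z = 3
  b = 3
  return 3
After dead-code-elim (1 stmts):
  return 3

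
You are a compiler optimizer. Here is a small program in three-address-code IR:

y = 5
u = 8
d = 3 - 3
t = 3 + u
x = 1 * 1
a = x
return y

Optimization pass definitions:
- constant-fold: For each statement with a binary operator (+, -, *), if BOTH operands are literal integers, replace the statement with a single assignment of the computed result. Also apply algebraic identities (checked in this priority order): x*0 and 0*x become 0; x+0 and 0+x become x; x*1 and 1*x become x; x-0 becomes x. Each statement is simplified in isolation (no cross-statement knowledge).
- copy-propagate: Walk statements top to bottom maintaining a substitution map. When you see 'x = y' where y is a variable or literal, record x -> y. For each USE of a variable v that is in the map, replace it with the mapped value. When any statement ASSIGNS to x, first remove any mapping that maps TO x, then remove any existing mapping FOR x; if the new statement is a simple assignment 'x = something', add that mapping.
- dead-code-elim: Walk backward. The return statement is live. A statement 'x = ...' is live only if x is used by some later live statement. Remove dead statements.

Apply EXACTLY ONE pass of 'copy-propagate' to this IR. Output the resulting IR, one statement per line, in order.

Applying copy-propagate statement-by-statement:
  [1] y = 5  (unchanged)
  [2] u = 8  (unchanged)
  [3] d = 3 - 3  (unchanged)
  [4] t = 3 + u  -> t = 3 + 8
  [5] x = 1 * 1  (unchanged)
  [6] a = x  (unchanged)
  [7] return y  -> return 5
Result (7 stmts):
  y = 5
  u = 8
  d = 3 - 3
  t = 3 + 8
  x = 1 * 1
  a = x
  return 5

Answer: y = 5
u = 8
d = 3 - 3
t = 3 + 8
x = 1 * 1
a = x
return 5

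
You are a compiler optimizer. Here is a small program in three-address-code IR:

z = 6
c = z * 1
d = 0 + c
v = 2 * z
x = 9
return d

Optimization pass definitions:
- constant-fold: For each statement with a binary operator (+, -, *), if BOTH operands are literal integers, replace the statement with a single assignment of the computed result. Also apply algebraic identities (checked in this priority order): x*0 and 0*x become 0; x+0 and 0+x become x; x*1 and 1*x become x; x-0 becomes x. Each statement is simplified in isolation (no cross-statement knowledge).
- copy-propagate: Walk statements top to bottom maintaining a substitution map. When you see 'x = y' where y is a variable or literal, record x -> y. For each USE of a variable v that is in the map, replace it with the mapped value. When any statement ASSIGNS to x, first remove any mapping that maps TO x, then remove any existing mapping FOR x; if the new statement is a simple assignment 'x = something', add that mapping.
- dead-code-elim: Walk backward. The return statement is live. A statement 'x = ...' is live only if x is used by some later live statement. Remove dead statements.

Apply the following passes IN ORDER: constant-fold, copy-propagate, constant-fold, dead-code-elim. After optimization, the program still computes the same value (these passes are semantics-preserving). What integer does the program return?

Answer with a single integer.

Answer: 6

Derivation:
Initial IR:
  z = 6
  c = z * 1
  d = 0 + c
  v = 2 * z
  x = 9
  return d
After constant-fold (6 stmts):
  z = 6
  c = z
  d = c
  v = 2 * z
  x = 9
  return d
After copy-propagate (6 stmts):
  z = 6
  c = 6
  d = 6
  v = 2 * 6
  x = 9
  return 6
After constant-fold (6 stmts):
  z = 6
  c = 6
  d = 6
  v = 12
  x = 9
  return 6
After dead-code-elim (1 stmts):
  return 6
Evaluate:
  z = 6  =>  z = 6
  c = z * 1  =>  c = 6
  d = 0 + c  =>  d = 6
  v = 2 * z  =>  v = 12
  x = 9  =>  x = 9
  return d = 6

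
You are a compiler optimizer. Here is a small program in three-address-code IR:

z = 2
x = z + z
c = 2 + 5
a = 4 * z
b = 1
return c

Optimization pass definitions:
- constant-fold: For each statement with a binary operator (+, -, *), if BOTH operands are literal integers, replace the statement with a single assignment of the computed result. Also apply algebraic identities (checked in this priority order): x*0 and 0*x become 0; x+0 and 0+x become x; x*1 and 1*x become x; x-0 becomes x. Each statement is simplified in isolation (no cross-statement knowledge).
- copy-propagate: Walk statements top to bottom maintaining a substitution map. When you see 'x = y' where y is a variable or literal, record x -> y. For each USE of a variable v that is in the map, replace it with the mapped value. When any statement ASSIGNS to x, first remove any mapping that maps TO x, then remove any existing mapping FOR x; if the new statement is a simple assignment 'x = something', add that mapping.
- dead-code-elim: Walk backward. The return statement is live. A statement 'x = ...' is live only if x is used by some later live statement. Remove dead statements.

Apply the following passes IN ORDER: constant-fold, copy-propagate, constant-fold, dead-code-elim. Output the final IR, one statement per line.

Answer: return 7

Derivation:
Initial IR:
  z = 2
  x = z + z
  c = 2 + 5
  a = 4 * z
  b = 1
  return c
After constant-fold (6 stmts):
  z = 2
  x = z + z
  c = 7
  a = 4 * z
  b = 1
  return c
After copy-propagate (6 stmts):
  z = 2
  x = 2 + 2
  c = 7
  a = 4 * 2
  b = 1
  return 7
After constant-fold (6 stmts):
  z = 2
  x = 4
  c = 7
  a = 8
  b = 1
  return 7
After dead-code-elim (1 stmts):
  return 7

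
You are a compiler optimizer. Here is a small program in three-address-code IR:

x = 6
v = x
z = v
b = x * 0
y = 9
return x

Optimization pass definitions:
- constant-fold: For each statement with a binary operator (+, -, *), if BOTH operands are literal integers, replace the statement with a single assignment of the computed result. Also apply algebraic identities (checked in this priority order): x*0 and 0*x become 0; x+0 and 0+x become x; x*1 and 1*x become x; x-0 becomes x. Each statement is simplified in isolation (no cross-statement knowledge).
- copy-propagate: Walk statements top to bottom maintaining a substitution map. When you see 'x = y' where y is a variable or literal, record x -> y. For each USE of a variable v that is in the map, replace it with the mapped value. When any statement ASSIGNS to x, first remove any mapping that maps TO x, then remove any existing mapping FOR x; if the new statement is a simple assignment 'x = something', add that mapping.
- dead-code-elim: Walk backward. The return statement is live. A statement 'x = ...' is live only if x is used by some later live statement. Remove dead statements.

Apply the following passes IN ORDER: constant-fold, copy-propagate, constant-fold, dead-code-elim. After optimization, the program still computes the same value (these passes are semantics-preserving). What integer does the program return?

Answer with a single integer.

Answer: 6

Derivation:
Initial IR:
  x = 6
  v = x
  z = v
  b = x * 0
  y = 9
  return x
After constant-fold (6 stmts):
  x = 6
  v = x
  z = v
  b = 0
  y = 9
  return x
After copy-propagate (6 stmts):
  x = 6
  v = 6
  z = 6
  b = 0
  y = 9
  return 6
After constant-fold (6 stmts):
  x = 6
  v = 6
  z = 6
  b = 0
  y = 9
  return 6
After dead-code-elim (1 stmts):
  return 6
Evaluate:
  x = 6  =>  x = 6
  v = x  =>  v = 6
  z = v  =>  z = 6
  b = x * 0  =>  b = 0
  y = 9  =>  y = 9
  return x = 6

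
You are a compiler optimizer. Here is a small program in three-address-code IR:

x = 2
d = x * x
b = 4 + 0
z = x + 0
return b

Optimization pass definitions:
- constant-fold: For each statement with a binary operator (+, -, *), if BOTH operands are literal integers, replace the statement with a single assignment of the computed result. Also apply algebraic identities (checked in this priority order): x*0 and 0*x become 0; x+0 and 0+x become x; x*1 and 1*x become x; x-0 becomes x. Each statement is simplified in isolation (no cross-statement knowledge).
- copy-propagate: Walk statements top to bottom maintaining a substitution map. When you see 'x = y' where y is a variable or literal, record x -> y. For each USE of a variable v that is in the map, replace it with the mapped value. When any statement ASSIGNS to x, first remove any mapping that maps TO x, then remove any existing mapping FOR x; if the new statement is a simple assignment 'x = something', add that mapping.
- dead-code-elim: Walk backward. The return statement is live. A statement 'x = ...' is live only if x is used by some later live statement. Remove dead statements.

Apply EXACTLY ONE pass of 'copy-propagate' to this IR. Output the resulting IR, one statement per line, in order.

Answer: x = 2
d = 2 * 2
b = 4 + 0
z = 2 + 0
return b

Derivation:
Applying copy-propagate statement-by-statement:
  [1] x = 2  (unchanged)
  [2] d = x * x  -> d = 2 * 2
  [3] b = 4 + 0  (unchanged)
  [4] z = x + 0  -> z = 2 + 0
  [5] return b  (unchanged)
Result (5 stmts):
  x = 2
  d = 2 * 2
  b = 4 + 0
  z = 2 + 0
  return b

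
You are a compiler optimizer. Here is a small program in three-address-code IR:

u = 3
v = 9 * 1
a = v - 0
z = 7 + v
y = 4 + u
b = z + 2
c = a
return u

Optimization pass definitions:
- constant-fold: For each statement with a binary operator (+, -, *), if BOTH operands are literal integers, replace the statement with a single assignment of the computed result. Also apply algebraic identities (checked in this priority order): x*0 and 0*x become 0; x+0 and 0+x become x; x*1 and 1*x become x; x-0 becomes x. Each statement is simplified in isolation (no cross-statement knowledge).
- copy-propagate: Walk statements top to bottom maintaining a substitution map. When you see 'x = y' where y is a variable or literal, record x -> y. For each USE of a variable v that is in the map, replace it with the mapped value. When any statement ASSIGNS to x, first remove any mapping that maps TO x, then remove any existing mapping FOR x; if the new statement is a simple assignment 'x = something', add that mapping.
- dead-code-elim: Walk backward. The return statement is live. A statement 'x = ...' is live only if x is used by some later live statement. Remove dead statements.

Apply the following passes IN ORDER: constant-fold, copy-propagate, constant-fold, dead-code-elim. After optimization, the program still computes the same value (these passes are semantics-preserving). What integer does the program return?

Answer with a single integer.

Initial IR:
  u = 3
  v = 9 * 1
  a = v - 0
  z = 7 + v
  y = 4 + u
  b = z + 2
  c = a
  return u
After constant-fold (8 stmts):
  u = 3
  v = 9
  a = v
  z = 7 + v
  y = 4 + u
  b = z + 2
  c = a
  return u
After copy-propagate (8 stmts):
  u = 3
  v = 9
  a = 9
  z = 7 + 9
  y = 4 + 3
  b = z + 2
  c = 9
  return 3
After constant-fold (8 stmts):
  u = 3
  v = 9
  a = 9
  z = 16
  y = 7
  b = z + 2
  c = 9
  return 3
After dead-code-elim (1 stmts):
  return 3
Evaluate:
  u = 3  =>  u = 3
  v = 9 * 1  =>  v = 9
  a = v - 0  =>  a = 9
  z = 7 + v  =>  z = 16
  y = 4 + u  =>  y = 7
  b = z + 2  =>  b = 18
  c = a  =>  c = 9
  return u = 3

Answer: 3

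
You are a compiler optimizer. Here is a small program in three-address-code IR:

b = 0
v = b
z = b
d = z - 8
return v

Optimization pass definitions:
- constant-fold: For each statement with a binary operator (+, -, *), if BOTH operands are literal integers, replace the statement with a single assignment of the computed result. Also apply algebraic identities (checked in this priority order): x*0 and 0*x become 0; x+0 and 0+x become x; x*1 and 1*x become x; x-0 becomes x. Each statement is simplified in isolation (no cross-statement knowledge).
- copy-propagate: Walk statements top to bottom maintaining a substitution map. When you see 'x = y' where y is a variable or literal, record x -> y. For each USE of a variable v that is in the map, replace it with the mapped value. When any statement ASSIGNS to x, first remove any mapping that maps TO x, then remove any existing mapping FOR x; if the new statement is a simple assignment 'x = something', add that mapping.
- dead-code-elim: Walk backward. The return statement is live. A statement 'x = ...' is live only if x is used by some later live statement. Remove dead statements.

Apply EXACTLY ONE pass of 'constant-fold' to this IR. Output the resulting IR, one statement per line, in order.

Answer: b = 0
v = b
z = b
d = z - 8
return v

Derivation:
Applying constant-fold statement-by-statement:
  [1] b = 0  (unchanged)
  [2] v = b  (unchanged)
  [3] z = b  (unchanged)
  [4] d = z - 8  (unchanged)
  [5] return v  (unchanged)
Result (5 stmts):
  b = 0
  v = b
  z = b
  d = z - 8
  return v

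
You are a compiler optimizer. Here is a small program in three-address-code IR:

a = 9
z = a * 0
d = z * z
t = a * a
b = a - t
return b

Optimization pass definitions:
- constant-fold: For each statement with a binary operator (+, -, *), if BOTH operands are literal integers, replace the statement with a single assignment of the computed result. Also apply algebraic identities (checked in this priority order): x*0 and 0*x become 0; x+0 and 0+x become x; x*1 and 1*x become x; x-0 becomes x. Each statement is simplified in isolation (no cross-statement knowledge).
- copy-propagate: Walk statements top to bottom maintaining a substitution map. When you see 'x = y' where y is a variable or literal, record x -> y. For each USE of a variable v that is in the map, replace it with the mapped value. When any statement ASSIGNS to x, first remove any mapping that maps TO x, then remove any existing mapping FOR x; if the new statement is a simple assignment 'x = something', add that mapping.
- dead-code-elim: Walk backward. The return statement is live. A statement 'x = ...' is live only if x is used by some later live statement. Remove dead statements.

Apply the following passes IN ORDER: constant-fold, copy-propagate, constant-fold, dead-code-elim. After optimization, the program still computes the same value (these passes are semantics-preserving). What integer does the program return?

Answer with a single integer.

Initial IR:
  a = 9
  z = a * 0
  d = z * z
  t = a * a
  b = a - t
  return b
After constant-fold (6 stmts):
  a = 9
  z = 0
  d = z * z
  t = a * a
  b = a - t
  return b
After copy-propagate (6 stmts):
  a = 9
  z = 0
  d = 0 * 0
  t = 9 * 9
  b = 9 - t
  return b
After constant-fold (6 stmts):
  a = 9
  z = 0
  d = 0
  t = 81
  b = 9 - t
  return b
After dead-code-elim (3 stmts):
  t = 81
  b = 9 - t
  return b
Evaluate:
  a = 9  =>  a = 9
  z = a * 0  =>  z = 0
  d = z * z  =>  d = 0
  t = a * a  =>  t = 81
  b = a - t  =>  b = -72
  return b = -72

Answer: -72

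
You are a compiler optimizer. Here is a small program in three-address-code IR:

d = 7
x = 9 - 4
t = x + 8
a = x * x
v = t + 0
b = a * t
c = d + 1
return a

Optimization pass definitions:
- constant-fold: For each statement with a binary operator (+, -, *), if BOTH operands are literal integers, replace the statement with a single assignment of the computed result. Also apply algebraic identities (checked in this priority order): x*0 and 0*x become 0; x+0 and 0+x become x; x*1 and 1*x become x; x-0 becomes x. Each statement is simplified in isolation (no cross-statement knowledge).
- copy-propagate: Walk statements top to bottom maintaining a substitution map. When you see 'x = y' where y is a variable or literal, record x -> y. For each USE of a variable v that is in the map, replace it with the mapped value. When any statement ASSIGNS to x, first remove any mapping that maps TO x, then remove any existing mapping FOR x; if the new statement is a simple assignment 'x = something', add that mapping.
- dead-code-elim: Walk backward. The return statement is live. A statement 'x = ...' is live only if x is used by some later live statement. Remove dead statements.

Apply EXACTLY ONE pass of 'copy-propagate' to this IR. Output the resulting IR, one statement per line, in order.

Applying copy-propagate statement-by-statement:
  [1] d = 7  (unchanged)
  [2] x = 9 - 4  (unchanged)
  [3] t = x + 8  (unchanged)
  [4] a = x * x  (unchanged)
  [5] v = t + 0  (unchanged)
  [6] b = a * t  (unchanged)
  [7] c = d + 1  -> c = 7 + 1
  [8] return a  (unchanged)
Result (8 stmts):
  d = 7
  x = 9 - 4
  t = x + 8
  a = x * x
  v = t + 0
  b = a * t
  c = 7 + 1
  return a

Answer: d = 7
x = 9 - 4
t = x + 8
a = x * x
v = t + 0
b = a * t
c = 7 + 1
return a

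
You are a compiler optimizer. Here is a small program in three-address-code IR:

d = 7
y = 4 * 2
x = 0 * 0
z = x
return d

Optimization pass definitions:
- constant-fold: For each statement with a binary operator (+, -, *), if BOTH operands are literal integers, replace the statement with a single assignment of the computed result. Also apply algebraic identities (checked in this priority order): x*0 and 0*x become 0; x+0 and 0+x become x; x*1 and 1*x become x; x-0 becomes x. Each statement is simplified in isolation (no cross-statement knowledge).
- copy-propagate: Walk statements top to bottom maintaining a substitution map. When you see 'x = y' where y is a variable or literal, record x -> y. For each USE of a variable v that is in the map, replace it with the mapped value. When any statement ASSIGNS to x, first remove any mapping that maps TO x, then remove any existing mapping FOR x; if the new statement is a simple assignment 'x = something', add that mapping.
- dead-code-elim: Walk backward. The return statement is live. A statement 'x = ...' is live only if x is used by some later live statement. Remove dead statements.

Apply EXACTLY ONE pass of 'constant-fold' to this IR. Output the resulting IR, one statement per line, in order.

Applying constant-fold statement-by-statement:
  [1] d = 7  (unchanged)
  [2] y = 4 * 2  -> y = 8
  [3] x = 0 * 0  -> x = 0
  [4] z = x  (unchanged)
  [5] return d  (unchanged)
Result (5 stmts):
  d = 7
  y = 8
  x = 0
  z = x
  return d

Answer: d = 7
y = 8
x = 0
z = x
return d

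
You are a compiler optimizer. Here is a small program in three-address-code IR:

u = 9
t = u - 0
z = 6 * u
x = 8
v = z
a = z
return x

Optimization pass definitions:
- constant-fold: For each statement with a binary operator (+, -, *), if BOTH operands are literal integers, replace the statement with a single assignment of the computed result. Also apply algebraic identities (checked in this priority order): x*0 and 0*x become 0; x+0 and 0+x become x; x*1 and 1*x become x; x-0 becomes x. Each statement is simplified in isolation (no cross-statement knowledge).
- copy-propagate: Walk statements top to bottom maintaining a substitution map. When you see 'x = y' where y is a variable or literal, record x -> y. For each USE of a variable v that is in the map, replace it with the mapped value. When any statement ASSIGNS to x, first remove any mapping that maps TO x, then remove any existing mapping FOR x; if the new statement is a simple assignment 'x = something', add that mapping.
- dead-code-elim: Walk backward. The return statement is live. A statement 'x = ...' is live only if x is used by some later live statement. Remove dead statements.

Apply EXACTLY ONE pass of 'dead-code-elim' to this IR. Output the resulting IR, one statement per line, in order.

Applying dead-code-elim statement-by-statement:
  [7] return x  -> KEEP (return); live=['x']
  [6] a = z  -> DEAD (a not live)
  [5] v = z  -> DEAD (v not live)
  [4] x = 8  -> KEEP; live=[]
  [3] z = 6 * u  -> DEAD (z not live)
  [2] t = u - 0  -> DEAD (t not live)
  [1] u = 9  -> DEAD (u not live)
Result (2 stmts):
  x = 8
  return x

Answer: x = 8
return x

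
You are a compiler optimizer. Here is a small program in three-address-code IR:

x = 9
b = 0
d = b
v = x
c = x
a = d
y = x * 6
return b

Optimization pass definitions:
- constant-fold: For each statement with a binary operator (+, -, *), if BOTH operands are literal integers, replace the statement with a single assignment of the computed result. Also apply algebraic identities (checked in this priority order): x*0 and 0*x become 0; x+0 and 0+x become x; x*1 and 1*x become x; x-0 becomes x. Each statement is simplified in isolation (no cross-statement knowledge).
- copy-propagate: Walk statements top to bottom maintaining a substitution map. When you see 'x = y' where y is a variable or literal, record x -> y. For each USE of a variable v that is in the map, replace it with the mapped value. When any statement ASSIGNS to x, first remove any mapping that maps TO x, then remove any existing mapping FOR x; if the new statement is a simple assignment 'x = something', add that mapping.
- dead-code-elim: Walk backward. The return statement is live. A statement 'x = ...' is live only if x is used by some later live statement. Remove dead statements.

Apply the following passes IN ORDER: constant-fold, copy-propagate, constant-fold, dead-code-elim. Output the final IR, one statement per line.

Initial IR:
  x = 9
  b = 0
  d = b
  v = x
  c = x
  a = d
  y = x * 6
  return b
After constant-fold (8 stmts):
  x = 9
  b = 0
  d = b
  v = x
  c = x
  a = d
  y = x * 6
  return b
After copy-propagate (8 stmts):
  x = 9
  b = 0
  d = 0
  v = 9
  c = 9
  a = 0
  y = 9 * 6
  return 0
After constant-fold (8 stmts):
  x = 9
  b = 0
  d = 0
  v = 9
  c = 9
  a = 0
  y = 54
  return 0
After dead-code-elim (1 stmts):
  return 0

Answer: return 0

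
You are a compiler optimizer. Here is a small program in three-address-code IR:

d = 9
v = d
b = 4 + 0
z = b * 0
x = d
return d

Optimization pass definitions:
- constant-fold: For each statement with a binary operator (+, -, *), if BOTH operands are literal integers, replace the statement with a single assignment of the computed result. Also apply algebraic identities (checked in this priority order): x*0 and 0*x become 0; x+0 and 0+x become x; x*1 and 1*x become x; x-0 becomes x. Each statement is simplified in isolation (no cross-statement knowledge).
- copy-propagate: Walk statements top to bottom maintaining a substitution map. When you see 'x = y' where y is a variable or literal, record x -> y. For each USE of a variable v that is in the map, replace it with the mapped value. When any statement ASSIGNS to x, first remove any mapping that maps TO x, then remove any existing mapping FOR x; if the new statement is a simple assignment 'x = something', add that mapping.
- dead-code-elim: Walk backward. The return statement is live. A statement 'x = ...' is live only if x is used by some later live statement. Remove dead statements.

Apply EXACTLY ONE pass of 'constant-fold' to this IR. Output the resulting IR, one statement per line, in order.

Applying constant-fold statement-by-statement:
  [1] d = 9  (unchanged)
  [2] v = d  (unchanged)
  [3] b = 4 + 0  -> b = 4
  [4] z = b * 0  -> z = 0
  [5] x = d  (unchanged)
  [6] return d  (unchanged)
Result (6 stmts):
  d = 9
  v = d
  b = 4
  z = 0
  x = d
  return d

Answer: d = 9
v = d
b = 4
z = 0
x = d
return d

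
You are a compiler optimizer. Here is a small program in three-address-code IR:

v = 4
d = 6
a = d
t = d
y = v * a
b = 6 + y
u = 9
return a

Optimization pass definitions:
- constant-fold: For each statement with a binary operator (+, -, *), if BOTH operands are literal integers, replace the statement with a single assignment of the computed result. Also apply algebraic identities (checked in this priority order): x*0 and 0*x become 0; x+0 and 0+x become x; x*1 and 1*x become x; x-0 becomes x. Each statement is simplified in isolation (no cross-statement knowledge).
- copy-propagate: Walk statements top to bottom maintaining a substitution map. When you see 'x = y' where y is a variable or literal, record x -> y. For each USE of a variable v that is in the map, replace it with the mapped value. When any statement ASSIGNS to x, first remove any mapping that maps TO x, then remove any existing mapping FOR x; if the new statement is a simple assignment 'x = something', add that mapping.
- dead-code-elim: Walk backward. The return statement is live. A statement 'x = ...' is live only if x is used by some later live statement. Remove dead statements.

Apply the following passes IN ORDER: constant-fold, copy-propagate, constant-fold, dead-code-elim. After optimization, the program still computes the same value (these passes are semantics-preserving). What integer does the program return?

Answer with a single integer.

Initial IR:
  v = 4
  d = 6
  a = d
  t = d
  y = v * a
  b = 6 + y
  u = 9
  return a
After constant-fold (8 stmts):
  v = 4
  d = 6
  a = d
  t = d
  y = v * a
  b = 6 + y
  u = 9
  return a
After copy-propagate (8 stmts):
  v = 4
  d = 6
  a = 6
  t = 6
  y = 4 * 6
  b = 6 + y
  u = 9
  return 6
After constant-fold (8 stmts):
  v = 4
  d = 6
  a = 6
  t = 6
  y = 24
  b = 6 + y
  u = 9
  return 6
After dead-code-elim (1 stmts):
  return 6
Evaluate:
  v = 4  =>  v = 4
  d = 6  =>  d = 6
  a = d  =>  a = 6
  t = d  =>  t = 6
  y = v * a  =>  y = 24
  b = 6 + y  =>  b = 30
  u = 9  =>  u = 9
  return a = 6

Answer: 6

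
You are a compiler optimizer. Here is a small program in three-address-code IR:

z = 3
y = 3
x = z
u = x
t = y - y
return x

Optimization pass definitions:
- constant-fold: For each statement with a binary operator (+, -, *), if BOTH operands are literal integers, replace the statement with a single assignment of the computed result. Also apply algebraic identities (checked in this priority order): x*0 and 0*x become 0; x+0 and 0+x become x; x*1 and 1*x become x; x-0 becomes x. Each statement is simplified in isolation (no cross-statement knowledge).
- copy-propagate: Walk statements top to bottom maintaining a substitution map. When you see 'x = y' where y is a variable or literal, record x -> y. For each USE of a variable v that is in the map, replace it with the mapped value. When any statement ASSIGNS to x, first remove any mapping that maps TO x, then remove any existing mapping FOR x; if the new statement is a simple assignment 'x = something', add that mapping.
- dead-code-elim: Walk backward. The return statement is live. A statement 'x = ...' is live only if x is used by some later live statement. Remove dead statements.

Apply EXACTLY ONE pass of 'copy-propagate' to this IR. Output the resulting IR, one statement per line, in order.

Answer: z = 3
y = 3
x = 3
u = 3
t = 3 - 3
return 3

Derivation:
Applying copy-propagate statement-by-statement:
  [1] z = 3  (unchanged)
  [2] y = 3  (unchanged)
  [3] x = z  -> x = 3
  [4] u = x  -> u = 3
  [5] t = y - y  -> t = 3 - 3
  [6] return x  -> return 3
Result (6 stmts):
  z = 3
  y = 3
  x = 3
  u = 3
  t = 3 - 3
  return 3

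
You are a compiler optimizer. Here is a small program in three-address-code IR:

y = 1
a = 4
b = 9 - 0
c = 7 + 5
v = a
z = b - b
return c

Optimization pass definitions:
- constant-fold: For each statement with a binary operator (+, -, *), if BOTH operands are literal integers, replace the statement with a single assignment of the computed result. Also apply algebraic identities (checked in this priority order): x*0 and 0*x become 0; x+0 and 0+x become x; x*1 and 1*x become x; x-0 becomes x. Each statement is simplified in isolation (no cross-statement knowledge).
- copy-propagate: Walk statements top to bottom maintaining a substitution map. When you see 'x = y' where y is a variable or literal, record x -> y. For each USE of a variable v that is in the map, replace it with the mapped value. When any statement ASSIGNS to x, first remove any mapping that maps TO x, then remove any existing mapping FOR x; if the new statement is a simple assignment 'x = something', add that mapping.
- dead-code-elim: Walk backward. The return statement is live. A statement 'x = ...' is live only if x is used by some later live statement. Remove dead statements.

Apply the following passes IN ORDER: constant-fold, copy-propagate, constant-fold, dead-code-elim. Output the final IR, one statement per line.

Initial IR:
  y = 1
  a = 4
  b = 9 - 0
  c = 7 + 5
  v = a
  z = b - b
  return c
After constant-fold (7 stmts):
  y = 1
  a = 4
  b = 9
  c = 12
  v = a
  z = b - b
  return c
After copy-propagate (7 stmts):
  y = 1
  a = 4
  b = 9
  c = 12
  v = 4
  z = 9 - 9
  return 12
After constant-fold (7 stmts):
  y = 1
  a = 4
  b = 9
  c = 12
  v = 4
  z = 0
  return 12
After dead-code-elim (1 stmts):
  return 12

Answer: return 12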